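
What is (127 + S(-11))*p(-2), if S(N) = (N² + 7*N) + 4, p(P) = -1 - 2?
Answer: -525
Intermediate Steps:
p(P) = -3
S(N) = 4 + N² + 7*N
(127 + S(-11))*p(-2) = (127 + (4 + (-11)² + 7*(-11)))*(-3) = (127 + (4 + 121 - 77))*(-3) = (127 + 48)*(-3) = 175*(-3) = -525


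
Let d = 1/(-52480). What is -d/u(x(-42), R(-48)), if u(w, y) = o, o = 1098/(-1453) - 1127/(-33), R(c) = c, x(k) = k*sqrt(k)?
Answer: 47949/84036066560 ≈ 5.7058e-7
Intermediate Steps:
x(k) = k**(3/2)
o = 1601297/47949 (o = 1098*(-1/1453) - 1127*(-1/33) = -1098/1453 + 1127/33 = 1601297/47949 ≈ 33.396)
u(w, y) = 1601297/47949
d = -1/52480 ≈ -1.9055e-5
-d/u(x(-42), R(-48)) = -(-1)/(52480*1601297/47949) = -(-1)*47949/(52480*1601297) = -1*(-47949/84036066560) = 47949/84036066560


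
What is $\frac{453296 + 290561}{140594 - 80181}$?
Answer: $\frac{743857}{60413} \approx 12.313$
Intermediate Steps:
$\frac{453296 + 290561}{140594 - 80181} = \frac{743857}{60413}$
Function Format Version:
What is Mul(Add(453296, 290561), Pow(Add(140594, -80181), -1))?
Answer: Rational(743857, 60413) ≈ 12.313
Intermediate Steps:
Mul(Add(453296, 290561), Pow(Add(140594, -80181), -1)) = Mul(743857, Pow(60413, -1)) = Mul(743857, Rational(1, 60413)) = Rational(743857, 60413)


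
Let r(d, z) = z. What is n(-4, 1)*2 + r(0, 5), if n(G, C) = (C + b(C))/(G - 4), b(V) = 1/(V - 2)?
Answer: 5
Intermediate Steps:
b(V) = 1/(-2 + V)
n(G, C) = (C + 1/(-2 + C))/(-4 + G) (n(G, C) = (C + 1/(-2 + C))/(G - 4) = (C + 1/(-2 + C))/(-4 + G))
n(-4, 1)*2 + r(0, 5) = ((1 + 1*(-2 + 1))/((-4 - 4)*(-2 + 1)))*2 + 5 = ((1 + 1*(-1))/(-8*(-1)))*2 + 5 = -⅛*(-1)*(1 - 1)*2 + 5 = -⅛*(-1)*0*2 + 5 = 0*2 + 5 = 0 + 5 = 5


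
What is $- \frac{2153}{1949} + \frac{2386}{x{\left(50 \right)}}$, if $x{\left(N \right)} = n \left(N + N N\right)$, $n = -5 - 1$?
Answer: $- \frac{18795607}{14909850} \approx -1.2606$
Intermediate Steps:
$n = -6$
$x{\left(N \right)} = - 6 N - 6 N^{2}$ ($x{\left(N \right)} = - 6 \left(N + N N\right) = - 6 \left(N + N^{2}\right) = - 6 N - 6 N^{2}$)
$- \frac{2153}{1949} + \frac{2386}{x{\left(50 \right)}} = - \frac{2153}{1949} + \frac{2386}{\left(-6\right) 50 \left(1 + 50\right)} = \left(-2153\right) \frac{1}{1949} + \frac{2386}{\left(-6\right) 50 \cdot 51} = - \frac{2153}{1949} + \frac{2386}{-15300} = - \frac{2153}{1949} + 2386 \left(- \frac{1}{15300}\right) = - \frac{2153}{1949} - \frac{1193}{7650} = - \frac{18795607}{14909850}$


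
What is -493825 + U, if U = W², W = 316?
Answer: -393969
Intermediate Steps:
U = 99856 (U = 316² = 99856)
-493825 + U = -493825 + 99856 = -393969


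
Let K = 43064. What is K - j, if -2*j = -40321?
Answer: 45807/2 ≈ 22904.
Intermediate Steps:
j = 40321/2 (j = -1/2*(-40321) = 40321/2 ≈ 20161.)
K - j = 43064 - 1*40321/2 = 43064 - 40321/2 = 45807/2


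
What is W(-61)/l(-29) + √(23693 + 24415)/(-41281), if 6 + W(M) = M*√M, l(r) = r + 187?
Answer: -3/79 - 2*√12027/41281 - 61*I*√61/158 ≈ -0.043288 - 3.0154*I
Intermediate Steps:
l(r) = 187 + r
W(M) = -6 + M^(3/2) (W(M) = -6 + M*√M = -6 + M^(3/2))
W(-61)/l(-29) + √(23693 + 24415)/(-41281) = (-6 + (-61)^(3/2))/(187 - 29) + √(23693 + 24415)/(-41281) = (-6 - 61*I*√61)/158 + √48108*(-1/41281) = (-6 - 61*I*√61)*(1/158) + (2*√12027)*(-1/41281) = (-3/79 - 61*I*√61/158) - 2*√12027/41281 = -3/79 - 2*√12027/41281 - 61*I*√61/158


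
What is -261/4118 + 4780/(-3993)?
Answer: -714697/567006 ≈ -1.2605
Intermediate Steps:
-261/4118 + 4780/(-3993) = -261*1/4118 + 4780*(-1/3993) = -9/142 - 4780/3993 = -714697/567006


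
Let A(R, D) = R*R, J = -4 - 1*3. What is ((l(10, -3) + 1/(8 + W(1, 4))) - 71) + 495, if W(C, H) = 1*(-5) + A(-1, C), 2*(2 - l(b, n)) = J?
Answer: 1719/4 ≈ 429.75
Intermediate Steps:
J = -7 (J = -4 - 3 = -7)
l(b, n) = 11/2 (l(b, n) = 2 - ½*(-7) = 2 + 7/2 = 11/2)
A(R, D) = R²
W(C, H) = -4 (W(C, H) = 1*(-5) + (-1)² = -5 + 1 = -4)
((l(10, -3) + 1/(8 + W(1, 4))) - 71) + 495 = ((11/2 + 1/(8 - 4)) - 71) + 495 = ((11/2 + 1/4) - 71) + 495 = ((11/2 + ¼) - 71) + 495 = (23/4 - 71) + 495 = -261/4 + 495 = 1719/4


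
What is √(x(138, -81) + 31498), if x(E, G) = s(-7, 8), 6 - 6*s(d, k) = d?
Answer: √1134006/6 ≈ 177.48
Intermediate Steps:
s(d, k) = 1 - d/6
x(E, G) = 13/6 (x(E, G) = 1 - ⅙*(-7) = 1 + 7/6 = 13/6)
√(x(138, -81) + 31498) = √(13/6 + 31498) = √(189001/6) = √1134006/6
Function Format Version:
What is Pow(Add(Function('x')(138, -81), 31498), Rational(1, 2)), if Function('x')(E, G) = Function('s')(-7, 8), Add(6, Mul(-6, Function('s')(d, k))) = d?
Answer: Mul(Rational(1, 6), Pow(1134006, Rational(1, 2))) ≈ 177.48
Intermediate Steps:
Function('s')(d, k) = Add(1, Mul(Rational(-1, 6), d))
Function('x')(E, G) = Rational(13, 6) (Function('x')(E, G) = Add(1, Mul(Rational(-1, 6), -7)) = Add(1, Rational(7, 6)) = Rational(13, 6))
Pow(Add(Function('x')(138, -81), 31498), Rational(1, 2)) = Pow(Add(Rational(13, 6), 31498), Rational(1, 2)) = Pow(Rational(189001, 6), Rational(1, 2)) = Mul(Rational(1, 6), Pow(1134006, Rational(1, 2)))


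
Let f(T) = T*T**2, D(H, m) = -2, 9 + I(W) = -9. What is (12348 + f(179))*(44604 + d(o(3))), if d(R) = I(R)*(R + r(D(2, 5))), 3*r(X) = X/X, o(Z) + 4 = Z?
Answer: 256438803192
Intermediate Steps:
I(W) = -18 (I(W) = -9 - 9 = -18)
o(Z) = -4 + Z
f(T) = T**3
r(X) = 1/3 (r(X) = (X/X)/3 = (1/3)*1 = 1/3)
d(R) = -6 - 18*R (d(R) = -18*(R + 1/3) = -18*(1/3 + R) = -6 - 18*R)
(12348 + f(179))*(44604 + d(o(3))) = (12348 + 179**3)*(44604 + (-6 - 18*(-4 + 3))) = (12348 + 5735339)*(44604 + (-6 - 18*(-1))) = 5747687*(44604 + (-6 + 18)) = 5747687*(44604 + 12) = 5747687*44616 = 256438803192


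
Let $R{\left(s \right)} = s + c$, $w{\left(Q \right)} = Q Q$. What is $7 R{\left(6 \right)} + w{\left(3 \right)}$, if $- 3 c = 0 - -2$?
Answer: $\frac{139}{3} \approx 46.333$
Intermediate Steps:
$c = - \frac{2}{3}$ ($c = - \frac{0 - -2}{3} = - \frac{0 + 2}{3} = \left(- \frac{1}{3}\right) 2 = - \frac{2}{3} \approx -0.66667$)
$w{\left(Q \right)} = Q^{2}$
$R{\left(s \right)} = - \frac{2}{3} + s$ ($R{\left(s \right)} = s - \frac{2}{3} = - \frac{2}{3} + s$)
$7 R{\left(6 \right)} + w{\left(3 \right)} = 7 \left(- \frac{2}{3} + 6\right) + 3^{2} = 7 \cdot \frac{16}{3} + 9 = \frac{112}{3} + 9 = \frac{139}{3}$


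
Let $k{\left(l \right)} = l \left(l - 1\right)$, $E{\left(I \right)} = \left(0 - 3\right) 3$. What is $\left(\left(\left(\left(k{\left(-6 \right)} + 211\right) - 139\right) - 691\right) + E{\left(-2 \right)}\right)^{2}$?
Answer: $343396$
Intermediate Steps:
$E{\left(I \right)} = -9$ ($E{\left(I \right)} = \left(-3\right) 3 = -9$)
$k{\left(l \right)} = l \left(-1 + l\right)$
$\left(\left(\left(\left(k{\left(-6 \right)} + 211\right) - 139\right) - 691\right) + E{\left(-2 \right)}\right)^{2} = \left(\left(\left(\left(- 6 \left(-1 - 6\right) + 211\right) - 139\right) - 691\right) - 9\right)^{2} = \left(\left(\left(\left(\left(-6\right) \left(-7\right) + 211\right) - 139\right) - 691\right) - 9\right)^{2} = \left(\left(\left(\left(42 + 211\right) - 139\right) - 691\right) - 9\right)^{2} = \left(\left(\left(253 - 139\right) - 691\right) - 9\right)^{2} = \left(\left(114 - 691\right) - 9\right)^{2} = \left(-577 - 9\right)^{2} = \left(-586\right)^{2} = 343396$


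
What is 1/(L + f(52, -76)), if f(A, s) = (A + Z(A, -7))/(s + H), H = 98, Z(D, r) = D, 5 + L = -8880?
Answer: -11/97683 ≈ -0.00011261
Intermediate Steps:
L = -8885 (L = -5 - 8880 = -8885)
f(A, s) = 2*A/(98 + s) (f(A, s) = (A + A)/(s + 98) = (2*A)/(98 + s) = 2*A/(98 + s))
1/(L + f(52, -76)) = 1/(-8885 + 2*52/(98 - 76)) = 1/(-8885 + 2*52/22) = 1/(-8885 + 2*52*(1/22)) = 1/(-8885 + 52/11) = 1/(-97683/11) = -11/97683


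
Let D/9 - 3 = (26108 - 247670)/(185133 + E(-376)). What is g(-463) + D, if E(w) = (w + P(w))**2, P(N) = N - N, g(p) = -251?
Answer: -75132074/326509 ≈ -230.11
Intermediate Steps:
P(N) = 0
E(w) = w**2 (E(w) = (w + 0)**2 = w**2)
D = 6821685/326509 (D = 27 + 9*((26108 - 247670)/(185133 + (-376)**2)) = 27 + 9*(-221562/(185133 + 141376)) = 27 + 9*(-221562/326509) = 27 - 1994058/326509 = 6821685/326509 ≈ 20.893)
g(-463) + D = -251 + 6821685/326509 = -75132074/326509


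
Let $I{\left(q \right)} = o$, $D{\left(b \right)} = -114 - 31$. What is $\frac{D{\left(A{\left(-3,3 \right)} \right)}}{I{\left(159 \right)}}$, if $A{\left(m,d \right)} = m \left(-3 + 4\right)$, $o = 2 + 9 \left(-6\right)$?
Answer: $\frac{145}{52} \approx 2.7885$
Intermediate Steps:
$o = -52$ ($o = 2 - 54 = -52$)
$A{\left(m,d \right)} = m$ ($A{\left(m,d \right)} = m 1 = m$)
$D{\left(b \right)} = -145$ ($D{\left(b \right)} = -114 - 31 = -145$)
$I{\left(q \right)} = -52$
$\frac{D{\left(A{\left(-3,3 \right)} \right)}}{I{\left(159 \right)}} = - \frac{145}{-52} = \left(-145\right) \left(- \frac{1}{52}\right) = \frac{145}{52}$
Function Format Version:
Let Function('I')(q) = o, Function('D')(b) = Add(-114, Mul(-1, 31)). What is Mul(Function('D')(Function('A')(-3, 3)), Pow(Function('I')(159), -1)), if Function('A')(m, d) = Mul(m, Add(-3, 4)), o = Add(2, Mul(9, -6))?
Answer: Rational(145, 52) ≈ 2.7885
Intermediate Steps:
o = -52 (o = Add(2, -54) = -52)
Function('A')(m, d) = m (Function('A')(m, d) = Mul(m, 1) = m)
Function('D')(b) = -145 (Function('D')(b) = Add(-114, -31) = -145)
Function('I')(q) = -52
Mul(Function('D')(Function('A')(-3, 3)), Pow(Function('I')(159), -1)) = Mul(-145, Pow(-52, -1)) = Mul(-145, Rational(-1, 52)) = Rational(145, 52)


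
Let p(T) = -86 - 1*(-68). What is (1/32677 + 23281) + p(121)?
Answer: 760165052/32677 ≈ 23263.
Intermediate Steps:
p(T) = -18 (p(T) = -86 + 68 = -18)
(1/32677 + 23281) + p(121) = (1/32677 + 23281) - 18 = 760753238/32677 - 18 = 760165052/32677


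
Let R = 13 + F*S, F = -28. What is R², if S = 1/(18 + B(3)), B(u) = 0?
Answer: 10609/81 ≈ 130.98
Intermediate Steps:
S = 1/18 (S = 1/(18 + 0) = 1/18 ≈ 0.055556)
R = 103/9 (R = 13 - 28*1/18 = 13 - 14/9 = 103/9 ≈ 11.444)
R² = (103/9)² = 10609/81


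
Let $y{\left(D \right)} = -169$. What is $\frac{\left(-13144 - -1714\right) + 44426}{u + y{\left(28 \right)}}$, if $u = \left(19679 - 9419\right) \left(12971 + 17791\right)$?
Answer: $\frac{32996}{315617951} \approx 0.00010454$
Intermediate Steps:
$u = 315618120$ ($u = 10260 \cdot 30762 = 315618120$)
$\frac{\left(-13144 - -1714\right) + 44426}{u + y{\left(28 \right)}} = \frac{\left(-13144 - -1714\right) + 44426}{315618120 - 169} = \frac{\left(-13144 + 1714\right) + 44426}{315617951} = \left(-11430 + 44426\right) \frac{1}{315617951} = 32996 \cdot \frac{1}{315617951} = \frac{32996}{315617951}$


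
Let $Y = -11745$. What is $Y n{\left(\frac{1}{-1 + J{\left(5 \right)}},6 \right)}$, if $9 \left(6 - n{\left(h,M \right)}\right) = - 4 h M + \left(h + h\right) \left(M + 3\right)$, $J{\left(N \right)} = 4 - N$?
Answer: $-66555$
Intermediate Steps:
$n{\left(h,M \right)} = 6 - \frac{2 h \left(3 + M\right)}{9} + \frac{4 M h}{9}$ ($n{\left(h,M \right)} = 6 - \frac{- 4 h M + \left(h + h\right) \left(M + 3\right)}{9} = 6 - \frac{- 4 M h + 2 h \left(3 + M\right)}{9} = 6 + \left(- \frac{2 h \left(3 + M\right)}{9} + \frac{4 M h}{9}\right) = 6 - \frac{2 h \left(3 + M\right)}{9} + \frac{4 M h}{9}$)
$Y n{\left(\frac{1}{-1 + J{\left(5 \right)}},6 \right)} = - 11745 \left(6 - \frac{2}{3 \left(-1 + \left(4 - 5\right)\right)} + \frac{2}{9} \cdot 6 \frac{1}{-1 + \left(4 - 5\right)}\right) = - 11745 \left(6 - \frac{2}{3 \left(-1 - 1\right)} + \frac{2}{9} \cdot 6 \frac{1}{-1 - 1}\right) = - 11745 \left(6 - \frac{2}{3 \left(-2\right)} + \frac{2}{9} \cdot 6 \frac{1}{-2}\right) = - 11745 \left(6 - - \frac{1}{3} + \frac{2}{9} \cdot 6 \left(- \frac{1}{2}\right)\right) = - 11745 \left(6 + \frac{1}{3} - \frac{2}{3}\right) = \left(-11745\right) \frac{17}{3} = -66555$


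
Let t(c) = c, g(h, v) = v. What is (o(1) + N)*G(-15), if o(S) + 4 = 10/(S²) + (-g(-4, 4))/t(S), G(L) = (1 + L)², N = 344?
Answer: 67816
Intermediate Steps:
o(S) = -4 - 4/S + 10/S² (o(S) = -4 + (10/(S²) + (-1*4)/S) = -4 + (10/S² - 4/S) = -4 + (-4/S + 10/S²) = -4 - 4/S + 10/S²)
(o(1) + N)*G(-15) = ((-4 - 4/1 + 10/1²) + 344)*(1 - 15)² = ((-4 - 4*1 + 10*1) + 344)*(-14)² = ((-4 - 4 + 10) + 344)*196 = (2 + 344)*196 = 346*196 = 67816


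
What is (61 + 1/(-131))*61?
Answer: 487390/131 ≈ 3720.5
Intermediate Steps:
(61 + 1/(-131))*61 = (61 - 1/131)*61 = (7990/131)*61 = 487390/131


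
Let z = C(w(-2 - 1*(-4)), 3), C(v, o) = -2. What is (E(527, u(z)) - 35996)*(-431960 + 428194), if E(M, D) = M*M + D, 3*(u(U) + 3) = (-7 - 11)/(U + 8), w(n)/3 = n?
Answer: -910351414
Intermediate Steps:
w(n) = 3*n
z = -2
u(U) = -3 - 6/(8 + U) (u(U) = -3 + ((-7 - 11)/(U + 8))/3 = -3 + (-18/(8 + U))/3 = -3 - 6/(8 + U))
E(M, D) = D + M² (E(M, D) = M² + D = D + M²)
(E(527, u(z)) - 35996)*(-431960 + 428194) = ((3*(-10 - 1*(-2))/(8 - 2) + 527²) - 35996)*(-431960 + 428194) = ((3*(-10 + 2)/6 + 277729) - 35996)*(-3766) = ((3*(⅙)*(-8) + 277729) - 35996)*(-3766) = ((-4 + 277729) - 35996)*(-3766) = (277725 - 35996)*(-3766) = 241729*(-3766) = -910351414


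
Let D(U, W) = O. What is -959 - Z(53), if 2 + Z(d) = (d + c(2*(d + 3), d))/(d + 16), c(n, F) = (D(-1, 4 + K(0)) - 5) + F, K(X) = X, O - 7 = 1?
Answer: -66142/69 ≈ -958.58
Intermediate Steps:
O = 8 (O = 7 + 1 = 8)
D(U, W) = 8
c(n, F) = 3 + F (c(n, F) = (8 - 5) + F = 3 + F)
Z(d) = -2 + (3 + 2*d)/(16 + d) (Z(d) = -2 + (d + (3 + d))/(d + 16) = -2 + (3 + 2*d)/(16 + d))
-959 - Z(53) = -959 - (-29)/(16 + 53) = -959 - (-29)/69 = -959 - 1*(-29/69) = -959 + 29/69 = -66142/69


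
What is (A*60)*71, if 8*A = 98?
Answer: 52185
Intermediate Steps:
A = 49/4 (A = (⅛)*98 = 49/4 ≈ 12.250)
(A*60)*71 = ((49/4)*60)*71 = 735*71 = 52185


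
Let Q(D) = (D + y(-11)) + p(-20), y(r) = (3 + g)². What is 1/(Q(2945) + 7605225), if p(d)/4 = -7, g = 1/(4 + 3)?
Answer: 49/372799442 ≈ 1.3144e-7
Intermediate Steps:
g = ⅐ (g = 1/7 = ⅐ ≈ 0.14286)
p(d) = -28 (p(d) = 4*(-7) = -28)
y(r) = 484/49 (y(r) = (3 + ⅐)² = (22/7)² = 484/49)
Q(D) = -888/49 + D (Q(D) = (D + 484/49) - 28 = (484/49 + D) - 28 = -888/49 + D)
1/(Q(2945) + 7605225) = 1/((-888/49 + 2945) + 7605225) = 1/(143417/49 + 7605225) = 1/(372799442/49) = 49/372799442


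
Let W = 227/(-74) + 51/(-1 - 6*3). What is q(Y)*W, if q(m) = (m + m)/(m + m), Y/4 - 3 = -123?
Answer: -8087/1406 ≈ -5.7518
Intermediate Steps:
Y = -480 (Y = 12 + 4*(-123) = 12 - 492 = -480)
W = -8087/1406 (W = 227*(-1/74) + 51/(-1 - 18) = -227/74 + 51/(-19) = -227/74 + 51*(-1/19) = -227/74 - 51/19 = -8087/1406 ≈ -5.7518)
q(m) = 1 (q(m) = (2*m)/((2*m)) = (2*m)*(1/(2*m)) = 1)
q(Y)*W = 1*(-8087/1406) = -8087/1406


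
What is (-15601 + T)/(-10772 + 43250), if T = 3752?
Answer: -11849/32478 ≈ -0.36483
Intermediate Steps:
(-15601 + T)/(-10772 + 43250) = (-15601 + 3752)/(-10772 + 43250) = -11849/32478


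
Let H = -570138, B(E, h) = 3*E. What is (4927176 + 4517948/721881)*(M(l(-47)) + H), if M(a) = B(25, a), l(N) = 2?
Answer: -675874152265136084/240627 ≈ -2.8088e+12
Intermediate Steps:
M(a) = 75 (M(a) = 3*25 = 75)
(4927176 + 4517948/721881)*(M(l(-47)) + H) = (4927176 + 4517948/721881)*(75 - 570138) = (4927176 + 4517948*(1/721881))*(-570063) = (4927176 + 4517948/721881)*(-570063) = (3556839256004/721881)*(-570063) = -675874152265136084/240627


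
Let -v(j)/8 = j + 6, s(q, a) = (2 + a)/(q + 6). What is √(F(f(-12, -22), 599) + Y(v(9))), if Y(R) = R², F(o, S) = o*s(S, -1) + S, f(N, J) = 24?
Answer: √45372095/55 ≈ 122.47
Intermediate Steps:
s(q, a) = (2 + a)/(6 + q)
F(o, S) = S + o/(6 + S) (F(o, S) = o*((2 - 1)/(6 + S)) + S = o*(1/(6 + S)) + S = o/(6 + S) + S = S + o/(6 + S))
v(j) = -48 - 8*j (v(j) = -8*(j + 6) = -8*(6 + j) = -48 - 8*j)
√(F(f(-12, -22), 599) + Y(v(9))) = √((24 + 599*(6 + 599))/(6 + 599) + (-48 - 8*9)²) = √((24 + 599*605)/605 + (-48 - 72)²) = √((24 + 362395)/605 + (-120)²) = √((1/605)*362419 + 14400) = √(362419/605 + 14400) = √(9074419/605) = √45372095/55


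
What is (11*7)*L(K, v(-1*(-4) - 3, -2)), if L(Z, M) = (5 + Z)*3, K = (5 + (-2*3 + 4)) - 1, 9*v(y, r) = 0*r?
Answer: 1617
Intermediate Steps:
v(y, r) = 0 (v(y, r) = (0*r)/9 = (⅑)*0 = 0)
K = 2 (K = (5 + (-6 + 4)) - 1 = (5 - 2) - 1 = 3 - 1 = 2)
L(Z, M) = 15 + 3*Z
(11*7)*L(K, v(-1*(-4) - 3, -2)) = (11*7)*(15 + 3*2) = 77*(15 + 6) = 77*21 = 1617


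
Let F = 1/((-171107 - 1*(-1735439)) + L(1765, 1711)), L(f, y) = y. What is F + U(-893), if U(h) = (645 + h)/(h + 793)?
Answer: 97094691/39151075 ≈ 2.4800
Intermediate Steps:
U(h) = (645 + h)/(793 + h)
F = 1/1566043 (F = 1/((-171107 - 1*(-1735439)) + 1711) = 1/((-171107 + 1735439) + 1711) = 1/(1564332 + 1711) = 1/1566043 ≈ 6.3855e-7)
F + U(-893) = 1/1566043 + (645 - 893)/(793 - 893) = 1/1566043 - 248/(-100) = 1/1566043 - 1/100*(-248) = 1/1566043 + 62/25 = 97094691/39151075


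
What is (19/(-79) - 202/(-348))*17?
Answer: 79441/13746 ≈ 5.7792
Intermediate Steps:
(19/(-79) - 202/(-348))*17 = (19*(-1/79) - 202*(-1/348))*17 = (-19/79 + 101/174)*17 = (4673/13746)*17 = 79441/13746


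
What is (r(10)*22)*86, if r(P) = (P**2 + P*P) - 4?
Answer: 370832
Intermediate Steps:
r(P) = -4 + 2*P**2 (r(P) = (P**2 + P**2) - 4 = 2*P**2 - 4 = -4 + 2*P**2)
(r(10)*22)*86 = ((-4 + 2*10**2)*22)*86 = ((-4 + 2*100)*22)*86 = ((-4 + 200)*22)*86 = (196*22)*86 = 4312*86 = 370832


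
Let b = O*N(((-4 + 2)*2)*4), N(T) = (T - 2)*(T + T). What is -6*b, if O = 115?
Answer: -397440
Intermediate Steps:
N(T) = 2*T*(-2 + T) (N(T) = (-2 + T)*(2*T) = 2*T*(-2 + T))
b = 66240 (b = 115*(2*(((-4 + 2)*2)*4)*(-2 + ((-4 + 2)*2)*4)) = 115*(2*(-2*2*4)*(-2 - 2*2*4)) = 115*(2*(-4*4)*(-2 - 4*4)) = 115*(2*(-16)*(-2 - 16)) = 115*(2*(-16)*(-18)) = 115*576 = 66240)
-6*b = -6*66240 = -397440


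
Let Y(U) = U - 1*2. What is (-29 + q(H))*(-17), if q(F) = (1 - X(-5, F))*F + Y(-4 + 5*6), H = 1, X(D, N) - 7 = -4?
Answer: 119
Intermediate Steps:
X(D, N) = 3 (X(D, N) = 7 - 4 = 3)
Y(U) = -2 + U (Y(U) = U - 2 = -2 + U)
q(F) = 24 - 2*F (q(F) = (1 - 1*3)*F + (-2 + (-4 + 5*6)) = (1 - 3)*F + (-2 + (-4 + 30)) = -2*F + (-2 + 26) = -2*F + 24 = 24 - 2*F)
(-29 + q(H))*(-17) = (-29 + (24 - 2*1))*(-17) = (-29 + (24 - 2))*(-17) = (-29 + 22)*(-17) = -7*(-17) = 119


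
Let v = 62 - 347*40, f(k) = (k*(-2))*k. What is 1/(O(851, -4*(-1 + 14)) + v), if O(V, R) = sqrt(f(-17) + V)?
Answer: -658/9092231 - sqrt(273)/190936851 ≈ -7.2456e-5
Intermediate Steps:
f(k) = -2*k**2 (f(k) = (-2*k)*k = -2*k**2)
O(V, R) = sqrt(-578 + V) (O(V, R) = sqrt(-2*(-17)**2 + V) = sqrt(-2*289 + V) = sqrt(-578 + V))
v = -13818 (v = 62 - 13880 = -13818)
1/(O(851, -4*(-1 + 14)) + v) = 1/(sqrt(-578 + 851) - 13818) = 1/(sqrt(273) - 13818) = 1/(-13818 + sqrt(273))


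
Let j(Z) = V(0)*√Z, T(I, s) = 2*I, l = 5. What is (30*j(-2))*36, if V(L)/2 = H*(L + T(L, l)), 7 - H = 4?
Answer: 0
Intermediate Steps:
H = 3 (H = 7 - 1*4 = 7 - 4 = 3)
V(L) = 18*L (V(L) = 2*(3*(L + 2*L)) = 2*(3*(3*L)) = 2*(9*L) = 18*L)
j(Z) = 0 (j(Z) = (18*0)*√Z = 0*√Z = 0)
(30*j(-2))*36 = (30*0)*36 = 0*36 = 0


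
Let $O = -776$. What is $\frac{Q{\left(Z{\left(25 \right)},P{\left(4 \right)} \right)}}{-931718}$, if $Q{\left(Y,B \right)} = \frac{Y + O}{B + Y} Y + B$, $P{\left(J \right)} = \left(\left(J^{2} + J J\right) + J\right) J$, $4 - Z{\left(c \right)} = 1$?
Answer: $- \frac{6283}{45654182} \approx -0.00013762$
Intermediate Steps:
$Z{\left(c \right)} = 3$ ($Z{\left(c \right)} = 4 - 1 = 3$)
$P{\left(J \right)} = J \left(J + 2 J^{2}\right)$ ($P{\left(J \right)} = \left(\left(J^{2} + J^{2}\right) + J\right) J = \left(2 J^{2} + J\right) J = \left(J + 2 J^{2}\right) J = J \left(J + 2 J^{2}\right)$)
$Q{\left(Y,B \right)} = B + \frac{Y \left(-776 + Y\right)}{B + Y}$ ($Q{\left(Y,B \right)} = \frac{Y - 776}{B + Y} Y + B = \frac{-776 + Y}{B + Y} Y + B = \frac{Y \left(-776 + Y\right)}{B + Y} + B = B + \frac{Y \left(-776 + Y\right)}{B + Y}$)
$\frac{Q{\left(Z{\left(25 \right)},P{\left(4 \right)} \right)}}{-931718} = \frac{\frac{1}{4^{2} \left(1 + 2 \cdot 4\right) + 3} \left(\left(4^{2} \left(1 + 2 \cdot 4\right)\right)^{2} + 3^{2} - 2328 + 4^{2} \left(1 + 2 \cdot 4\right) 3\right)}{-931718} = \frac{\left(16 \left(1 + 8\right)\right)^{2} + 9 - 2328 + 16 \left(1 + 8\right) 3}{16 \left(1 + 8\right) + 3} \left(- \frac{1}{931718}\right) = \frac{\left(16 \cdot 9\right)^{2} + 9 - 2328 + 16 \cdot 9 \cdot 3}{16 \cdot 9 + 3} \left(- \frac{1}{931718}\right) = \frac{144^{2} + 9 - 2328 + 144 \cdot 3}{144 + 3} \left(- \frac{1}{931718}\right) = \frac{20736 + 9 - 2328 + 432}{147} \left(- \frac{1}{931718}\right) = \frac{1}{147} \cdot 18849 \left(- \frac{1}{931718}\right) = \frac{6283}{49} \left(- \frac{1}{931718}\right) = - \frac{6283}{45654182}$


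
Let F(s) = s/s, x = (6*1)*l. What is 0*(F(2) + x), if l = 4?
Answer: 0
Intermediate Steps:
x = 24 (x = (6*1)*4 = 6*4 = 24)
F(s) = 1
0*(F(2) + x) = 0*(1 + 24) = 0*25 = 0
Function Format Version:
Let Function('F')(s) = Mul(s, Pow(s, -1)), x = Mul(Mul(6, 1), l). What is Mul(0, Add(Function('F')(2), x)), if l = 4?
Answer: 0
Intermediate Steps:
x = 24 (x = Mul(Mul(6, 1), 4) = Mul(6, 4) = 24)
Function('F')(s) = 1
Mul(0, Add(Function('F')(2), x)) = Mul(0, Add(1, 24)) = Mul(0, 25) = 0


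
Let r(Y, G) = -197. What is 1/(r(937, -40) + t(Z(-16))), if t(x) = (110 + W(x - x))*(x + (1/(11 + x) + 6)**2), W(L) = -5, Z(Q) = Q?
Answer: 5/8276 ≈ 0.00060416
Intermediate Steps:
t(x) = 105*x + 105*(6 + 1/(11 + x))**2 (t(x) = (110 - 5)*(x + (1/(11 + x) + 6)**2) = 105*(x + (6 + 1/(11 + x))**2) = 105*x + 105*(6 + 1/(11 + x))**2)
1/(r(937, -40) + t(Z(-16))) = 1/(-197 + (105*(-16) + 105*(67 + 6*(-16))**2/(11 - 16)**2)) = 1/(-197 + (-1680 + 105*(67 - 96)**2/(-5)**2)) = 1/(-197 + (-1680 + 105*(1/25)*(-29)**2)) = 1/(-197 + (-1680 + 105*(1/25)*841)) = 1/(-197 + (-1680 + 17661/5)) = 1/(-197 + 9261/5) = 1/(8276/5) = 5/8276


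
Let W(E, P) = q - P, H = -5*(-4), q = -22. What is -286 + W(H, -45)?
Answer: -263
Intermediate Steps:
H = 20
W(E, P) = -22 - P
-286 + W(H, -45) = -286 + (-22 - 1*(-45)) = -286 + (-22 + 45) = -286 + 23 = -263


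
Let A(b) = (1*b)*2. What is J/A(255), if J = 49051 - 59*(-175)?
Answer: 9896/85 ≈ 116.42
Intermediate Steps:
A(b) = 2*b (A(b) = b*2 = 2*b)
J = 59376 (J = 49051 - 1*(-10325) = 49051 + 10325 = 59376)
J/A(255) = 59376/((2*255)) = 59376/510 = 59376*(1/510) = 9896/85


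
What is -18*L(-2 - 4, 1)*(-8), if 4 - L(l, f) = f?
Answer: 432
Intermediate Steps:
L(l, f) = 4 - f
-18*L(-2 - 4, 1)*(-8) = -18*(4 - 1*1)*(-8) = -18*(4 - 1)*(-8) = -18*3*(-8) = -54*(-8) = 432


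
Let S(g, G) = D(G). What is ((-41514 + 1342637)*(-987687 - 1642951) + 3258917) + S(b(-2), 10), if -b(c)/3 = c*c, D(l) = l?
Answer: -3422780347547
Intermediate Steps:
b(c) = -3*c**2 (b(c) = -3*c*c = -3*c**2)
S(g, G) = G
((-41514 + 1342637)*(-987687 - 1642951) + 3258917) + S(b(-2), 10) = ((-41514 + 1342637)*(-987687 - 1642951) + 3258917) + 10 = (1301123*(-2630638) + 3258917) + 10 = (-3422783606474 + 3258917) + 10 = -3422780347557 + 10 = -3422780347547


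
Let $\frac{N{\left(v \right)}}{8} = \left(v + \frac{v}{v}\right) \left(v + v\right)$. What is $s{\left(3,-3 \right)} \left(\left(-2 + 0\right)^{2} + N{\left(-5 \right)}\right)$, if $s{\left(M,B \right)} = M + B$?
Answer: $0$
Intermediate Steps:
$s{\left(M,B \right)} = B + M$
$N{\left(v \right)} = 16 v \left(1 + v\right)$ ($N{\left(v \right)} = 8 \left(v + \frac{v}{v}\right) \left(v + v\right) = 8 \left(v + 1\right) 2 v = 8 \left(1 + v\right) 2 v = 8 \cdot 2 v \left(1 + v\right) = 16 v \left(1 + v\right)$)
$s{\left(3,-3 \right)} \left(\left(-2 + 0\right)^{2} + N{\left(-5 \right)}\right) = \left(-3 + 3\right) \left(\left(-2 + 0\right)^{2} + 16 \left(-5\right) \left(1 - 5\right)\right) = 0 \left(\left(-2\right)^{2} + 16 \left(-5\right) \left(-4\right)\right) = 0 \left(4 + 320\right) = 0 \cdot 324 = 0$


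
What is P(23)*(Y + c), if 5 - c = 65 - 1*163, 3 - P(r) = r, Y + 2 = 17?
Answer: -2360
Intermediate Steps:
Y = 15 (Y = -2 + 17 = 15)
P(r) = 3 - r
c = 103 (c = 5 - (65 - 1*163) = 5 - (65 - 163) = 5 - 1*(-98) = 5 + 98 = 103)
P(23)*(Y + c) = (3 - 1*23)*(15 + 103) = (3 - 23)*118 = -20*118 = -2360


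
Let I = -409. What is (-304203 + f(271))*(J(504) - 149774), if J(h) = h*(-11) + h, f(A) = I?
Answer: 47158202168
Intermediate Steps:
f(A) = -409
J(h) = -10*h (J(h) = -11*h + h = -10*h)
(-304203 + f(271))*(J(504) - 149774) = (-304203 - 409)*(-10*504 - 149774) = -304612*(-5040 - 149774) = -304612*(-154814) = 47158202168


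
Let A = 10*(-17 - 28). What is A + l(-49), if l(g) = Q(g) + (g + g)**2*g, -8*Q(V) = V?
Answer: -3768319/8 ≈ -4.7104e+5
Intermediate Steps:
Q(V) = -V/8
l(g) = 4*g**3 - g/8 (l(g) = -g/8 + (g + g)**2*g = -g/8 + (2*g)**2*g = -g/8 + (4*g**2)*g = -g/8 + 4*g**3 = 4*g**3 - g/8)
A = -450 (A = 10*(-45) = -450)
A + l(-49) = -450 + (4*(-49)**3 - 1/8*(-49)) = -450 + (4*(-117649) + 49/8) = -450 + (-470596 + 49/8) = -450 - 3764719/8 = -3768319/8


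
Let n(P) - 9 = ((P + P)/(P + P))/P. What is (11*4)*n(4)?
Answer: 407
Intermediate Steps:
n(P) = 9 + 1/P (n(P) = 9 + ((P + P)/(P + P))/P = 9 + ((2*P)/((2*P)))/P = 9 + ((2*P)*(1/(2*P)))/P = 9 + 1/P)
(11*4)*n(4) = (11*4)*(9 + 1/4) = 44*(9 + ¼) = 44*(37/4) = 407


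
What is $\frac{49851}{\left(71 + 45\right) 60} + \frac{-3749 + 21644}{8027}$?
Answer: $\frac{6031071}{642160} \approx 9.3918$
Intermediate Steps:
$\frac{49851}{\left(71 + 45\right) 60} + \frac{-3749 + 21644}{8027} = \frac{49851}{116 \cdot 60} + 17895 \cdot \frac{1}{8027} = \frac{49851}{6960} + \frac{17895}{8027} = 49851 \cdot \frac{1}{6960} + \frac{17895}{8027} = \frac{573}{80} + \frac{17895}{8027} = \frac{6031071}{642160}$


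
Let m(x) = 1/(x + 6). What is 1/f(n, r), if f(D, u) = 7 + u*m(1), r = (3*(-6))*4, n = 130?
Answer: -7/23 ≈ -0.30435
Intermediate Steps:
m(x) = 1/(6 + x)
r = -72 (r = -18*4 = -72)
f(D, u) = 7 + u/7 (f(D, u) = 7 + u/(6 + 1) = 7 + u/7)
1/f(n, r) = 1/(7 + (⅐)*(-72)) = 1/(7 - 72/7) = 1/(-23/7) = -7/23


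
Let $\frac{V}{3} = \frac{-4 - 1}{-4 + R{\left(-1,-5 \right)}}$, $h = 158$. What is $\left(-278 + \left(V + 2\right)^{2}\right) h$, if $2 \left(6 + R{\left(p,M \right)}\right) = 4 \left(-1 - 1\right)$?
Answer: $- \frac{4158481}{98} \approx -42434.0$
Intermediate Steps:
$R{\left(p,M \right)} = -10$ ($R{\left(p,M \right)} = -6 + \frac{4 \left(-1 - 1\right)}{2} = -6 + \frac{4 \left(-2\right)}{2} = -6 + \frac{1}{2} \left(-8\right) = -6 - 4 = -10$)
$V = \frac{15}{14}$ ($V = 3 \frac{-4 - 1}{-4 - 10} = 3 \left(- \frac{5}{-14}\right) = 3 \left(\left(-5\right) \left(- \frac{1}{14}\right)\right) = 3 \cdot \frac{5}{14} = \frac{15}{14} \approx 1.0714$)
$\left(-278 + \left(V + 2\right)^{2}\right) h = \left(-278 + \left(\frac{15}{14} + 2\right)^{2}\right) 158 = \left(-278 + \left(\frac{43}{14}\right)^{2}\right) 158 = \left(-278 + \frac{1849}{196}\right) 158 = \left(- \frac{52639}{196}\right) 158 = - \frac{4158481}{98}$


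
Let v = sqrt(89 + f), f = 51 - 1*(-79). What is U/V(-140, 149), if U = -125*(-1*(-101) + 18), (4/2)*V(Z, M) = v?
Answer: -29750*sqrt(219)/219 ≈ -2010.3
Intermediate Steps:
f = 130 (f = 51 + 79 = 130)
v = sqrt(219) (v = sqrt(89 + 130) = sqrt(219) ≈ 14.799)
V(Z, M) = sqrt(219)/2
U = -14875 (U = -125*(101 + 18) = -125*119 = -14875)
U/V(-140, 149) = -14875*2*sqrt(219)/219 = -29750*sqrt(219)/219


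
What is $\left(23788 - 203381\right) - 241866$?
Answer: $-421459$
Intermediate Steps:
$\left(23788 - 203381\right) - 241866 = -179593 - 241866 = -421459$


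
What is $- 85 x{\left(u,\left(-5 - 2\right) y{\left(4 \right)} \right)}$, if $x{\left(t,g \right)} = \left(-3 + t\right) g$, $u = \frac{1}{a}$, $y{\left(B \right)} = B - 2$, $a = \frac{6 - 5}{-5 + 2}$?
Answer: $-7140$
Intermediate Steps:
$a = - \frac{1}{3}$ ($a = 1 \frac{1}{-3} = 1 \left(- \frac{1}{3}\right) = - \frac{1}{3} \approx -0.33333$)
$y{\left(B \right)} = -2 + B$ ($y{\left(B \right)} = B - 2 = -2 + B$)
$u = -3$ ($u = \frac{1}{- \frac{1}{3}} = -3$)
$x{\left(t,g \right)} = g \left(-3 + t\right)$
$- 85 x{\left(u,\left(-5 - 2\right) y{\left(4 \right)} \right)} = - 85 \left(-5 - 2\right) \left(-2 + 4\right) \left(-3 - 3\right) = - 85 \left(-7\right) 2 \left(-6\right) = - 85 \left(\left(-14\right) \left(-6\right)\right) = \left(-85\right) 84 = -7140$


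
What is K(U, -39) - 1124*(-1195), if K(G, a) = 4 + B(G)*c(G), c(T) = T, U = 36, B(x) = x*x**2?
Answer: 3022800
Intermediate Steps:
B(x) = x**3
K(G, a) = 4 + G**4 (K(G, a) = 4 + G**3*G = 4 + G**4)
K(U, -39) - 1124*(-1195) = (4 + 36**4) - 1124*(-1195) = (4 + 1679616) + 1343180 = 1679620 + 1343180 = 3022800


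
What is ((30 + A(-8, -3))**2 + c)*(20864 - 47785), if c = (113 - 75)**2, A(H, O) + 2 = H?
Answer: -49642324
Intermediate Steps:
A(H, O) = -2 + H
c = 1444 (c = 38**2 = 1444)
((30 + A(-8, -3))**2 + c)*(20864 - 47785) = ((30 + (-2 - 8))**2 + 1444)*(20864 - 47785) = ((30 - 10)**2 + 1444)*(-26921) = (20**2 + 1444)*(-26921) = (400 + 1444)*(-26921) = 1844*(-26921) = -49642324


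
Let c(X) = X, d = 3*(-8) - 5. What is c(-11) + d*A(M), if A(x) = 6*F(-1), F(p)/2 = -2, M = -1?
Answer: 685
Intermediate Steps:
F(p) = -4 (F(p) = 2*(-2) = -4)
d = -29 (d = -24 - 5 = -29)
A(x) = -24 (A(x) = 6*(-4) = -24)
c(-11) + d*A(M) = -11 - 29*(-24) = -11 + 696 = 685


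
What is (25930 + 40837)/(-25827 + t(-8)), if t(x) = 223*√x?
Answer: -1724391309/667431761 - 29778082*I*√2/667431761 ≈ -2.5836 - 0.063096*I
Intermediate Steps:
(25930 + 40837)/(-25827 + t(-8)) = (25930 + 40837)/(-25827 + 223*√(-8)) = 66767/(-25827 + 223*(2*I*√2)) = 66767/(-25827 + 446*I*√2)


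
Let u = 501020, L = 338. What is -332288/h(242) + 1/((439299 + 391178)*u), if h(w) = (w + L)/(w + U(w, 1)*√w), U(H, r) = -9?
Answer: -1672948993300462563/12066482009660 + 8224128*√2/145 ≈ -58433.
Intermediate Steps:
h(w) = (338 + w)/(w - 9*√w) (h(w) = (w + 338)/(w - 9*√w) = (338 + w)/(w - 9*√w))
-332288/h(242) + 1/((439299 + 391178)*u) = -332288*(242 - 99*√2)/(338 + 242) + 1/((439299 + 391178)*501020) = -(20103424/145 - 8224128*√2/145) + (1/501020)/830477 = -(20103424/145 - 8224128*√2/145) + (1/830477)*(1/501020) = -(20103424/145 - 8224128*√2/145) + 1/416085586540 = -332288*(121/290 - 99*√2/580) + 1/416085586540 = (-20103424/145 + 8224128*√2/145) + 1/416085586540 = -1672948993300462563/12066482009660 + 8224128*√2/145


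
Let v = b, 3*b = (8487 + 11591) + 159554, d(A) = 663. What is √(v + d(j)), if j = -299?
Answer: 11*√4503/3 ≈ 246.05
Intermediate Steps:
b = 179632/3 (b = ((8487 + 11591) + 159554)/3 = (20078 + 159554)/3 = (⅓)*179632 = 179632/3 ≈ 59877.)
v = 179632/3 ≈ 59877.
√(v + d(j)) = √(179632/3 + 663) = √(181621/3) = 11*√4503/3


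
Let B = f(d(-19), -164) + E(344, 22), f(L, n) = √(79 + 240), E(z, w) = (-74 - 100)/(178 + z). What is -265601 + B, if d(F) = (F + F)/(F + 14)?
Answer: -796804/3 + √319 ≈ -2.6558e+5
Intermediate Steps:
E(z, w) = -174/(178 + z)
d(F) = 2*F/(14 + F) (d(F) = (2*F)/(14 + F) = 2*F/(14 + F))
f(L, n) = √319
B = -⅓ + √319 (B = √319 - 174/(178 + 344) = √319 - 174/522 = √319 - 174*1/522 = √319 - ⅓ = -⅓ + √319 ≈ 17.527)
-265601 + B = -265601 + (-⅓ + √319) = -796804/3 + √319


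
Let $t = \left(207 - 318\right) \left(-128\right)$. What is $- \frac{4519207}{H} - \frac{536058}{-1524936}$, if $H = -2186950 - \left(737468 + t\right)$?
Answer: $\frac{705564618505}{373434714828} \approx 1.8894$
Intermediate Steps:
$t = 14208$ ($t = \left(-111\right) \left(-128\right) = 14208$)
$H = -2938626$ ($H = -2186950 - \left(737468 + 14208\right) = -2186950 - 751676 = -2938626$)
$- \frac{4519207}{H} - \frac{536058}{-1524936} = - \frac{4519207}{-2938626} - \frac{536058}{-1524936} = \left(-4519207\right) \left(- \frac{1}{2938626}\right) - - \frac{89343}{254156} = \frac{4519207}{2938626} + \frac{89343}{254156} = \frac{705564618505}{373434714828}$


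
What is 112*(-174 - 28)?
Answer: -22624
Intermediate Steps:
112*(-174 - 28) = 112*(-202) = -22624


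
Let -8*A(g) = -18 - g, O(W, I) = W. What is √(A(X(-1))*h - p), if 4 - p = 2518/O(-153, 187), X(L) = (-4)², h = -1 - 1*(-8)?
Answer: 11*√799/102 ≈ 3.0484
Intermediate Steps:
h = 7 (h = -1 + 8 = 7)
X(L) = 16
A(g) = 9/4 + g/8 (A(g) = -(-18 - g)/8 = 9/4 + g/8)
p = 3130/153 (p = 4 - 2518/(-153) = 4 - 2518*(-1)/153 = 4 - 1*(-2518/153) = 4 + 2518/153 = 3130/153 ≈ 20.458)
√(A(X(-1))*h - p) = √((9/4 + (⅛)*16)*7 - 1*3130/153) = √((9/4 + 2)*7 - 3130/153) = √((17/4)*7 - 3130/153) = √(119/4 - 3130/153) = √(5687/612) = 11*√799/102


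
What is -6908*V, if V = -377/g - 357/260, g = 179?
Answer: 279641021/11635 ≈ 24034.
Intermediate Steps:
V = -161923/46540 (V = -377/179 - 357/260 = -161923/46540 ≈ -3.4792)
-6908*V = -6908*(-161923/46540) = 279641021/11635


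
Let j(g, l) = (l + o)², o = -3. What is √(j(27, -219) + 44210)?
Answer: √93494 ≈ 305.77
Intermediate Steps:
j(g, l) = (-3 + l)² (j(g, l) = (l - 3)² = (-3 + l)²)
√(j(27, -219) + 44210) = √((-3 - 219)² + 44210) = √((-222)² + 44210) = √(49284 + 44210) = √93494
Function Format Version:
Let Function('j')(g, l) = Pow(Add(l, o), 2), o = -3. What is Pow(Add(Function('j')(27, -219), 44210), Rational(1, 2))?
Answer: Pow(93494, Rational(1, 2)) ≈ 305.77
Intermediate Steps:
Function('j')(g, l) = Pow(Add(-3, l), 2) (Function('j')(g, l) = Pow(Add(l, -3), 2) = Pow(Add(-3, l), 2))
Pow(Add(Function('j')(27, -219), 44210), Rational(1, 2)) = Pow(Add(Pow(Add(-3, -219), 2), 44210), Rational(1, 2)) = Pow(Add(Pow(-222, 2), 44210), Rational(1, 2)) = Pow(Add(49284, 44210), Rational(1, 2)) = Pow(93494, Rational(1, 2))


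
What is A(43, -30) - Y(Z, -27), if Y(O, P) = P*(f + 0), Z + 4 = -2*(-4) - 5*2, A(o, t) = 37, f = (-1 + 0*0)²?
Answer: 64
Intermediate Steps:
f = 1 (f = (-1 + 0)² = (-1)² = 1)
Z = -6 (Z = -4 + (-2*(-4) - 5*2) = -4 + (8 - 10) = -4 - 2 = -6)
Y(O, P) = P (Y(O, P) = P*(1 + 0) = P*1 = P)
A(43, -30) - Y(Z, -27) = 37 - 1*(-27) = 37 + 27 = 64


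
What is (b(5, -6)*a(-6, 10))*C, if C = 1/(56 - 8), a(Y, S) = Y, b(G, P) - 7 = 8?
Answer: -15/8 ≈ -1.8750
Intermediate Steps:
b(G, P) = 15 (b(G, P) = 7 + 8 = 15)
C = 1/48 ≈ 0.020833
(b(5, -6)*a(-6, 10))*C = (15*(-6))*(1/48) = -90*1/48 = -15/8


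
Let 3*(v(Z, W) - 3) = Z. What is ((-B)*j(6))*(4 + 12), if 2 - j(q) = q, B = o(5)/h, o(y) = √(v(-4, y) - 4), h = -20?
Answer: -16*I*√21/15 ≈ -4.8881*I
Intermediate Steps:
v(Z, W) = 3 + Z/3
o(y) = I*√21/3 (o(y) = √((3 + (⅓)*(-4)) - 4) = √((3 - 4/3) - 4) = √(5/3 - 4) = √(-7/3) = I*√21/3)
B = -I*√21/60 (B = (I*√21/3)/(-20) = (I*√21/3)*(-1/20) = -I*√21/60 ≈ -0.076376*I)
j(q) = 2 - q
((-B)*j(6))*(4 + 12) = ((-(-1)*I*√21/60)*(2 - 1*6))*(4 + 12) = ((I*√21/60)*(2 - 6))*16 = ((I*√21/60)*(-4))*16 = -I*√21/15*16 = -16*I*√21/15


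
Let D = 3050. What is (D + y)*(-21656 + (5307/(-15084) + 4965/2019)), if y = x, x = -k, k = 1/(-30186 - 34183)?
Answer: -4795144097462302437/72604884812 ≈ -6.6044e+7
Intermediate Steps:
k = -1/64369 (k = 1/(-64369) = -1/64369 ≈ -1.5535e-5)
x = 1/64369 (x = -1*(-1/64369) = 1/64369 ≈ 1.5535e-5)
y = 1/64369 ≈ 1.5535e-5
(D + y)*(-21656 + (5307/(-15084) + 4965/2019)) = (3050 + 1/64369)*(-21656 + (5307/(-15084) + 4965/2019)) = 196325451*(-21656 + (5307*(-1/15084) + 4965*(1/2019)))/64369 = 196325451*(-21656 + (-1769/5028 + 1655/673))/64369 = 196325451*(-21656 + 7130803/3383844)/64369 = (196325451/64369)*(-73273394861/3383844) = -4795144097462302437/72604884812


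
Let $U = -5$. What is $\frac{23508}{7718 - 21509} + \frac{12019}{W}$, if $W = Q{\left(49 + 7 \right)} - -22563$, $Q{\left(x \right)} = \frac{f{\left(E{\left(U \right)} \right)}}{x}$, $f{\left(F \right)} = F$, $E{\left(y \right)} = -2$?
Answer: $- \frac{3403457264}{2904214511} \approx -1.1719$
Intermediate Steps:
$Q{\left(x \right)} = - \frac{2}{x}$
$W = \frac{631763}{28}$ ($W = - \frac{2}{49 + 7} - -22563 = - \frac{2}{56} + 22563 = \left(-2\right) \frac{1}{56} + 22563 = - \frac{1}{28} + 22563 = \frac{631763}{28} \approx 22563.0$)
$\frac{23508}{7718 - 21509} + \frac{12019}{W} = \frac{23508}{7718 - 21509} + \frac{12019}{\frac{631763}{28}} = \frac{23508}{-13791} + 12019 \cdot \frac{28}{631763} = 23508 \left(- \frac{1}{13791}\right) + \frac{336532}{631763} = - \frac{7836}{4597} + \frac{336532}{631763} = - \frac{3403457264}{2904214511}$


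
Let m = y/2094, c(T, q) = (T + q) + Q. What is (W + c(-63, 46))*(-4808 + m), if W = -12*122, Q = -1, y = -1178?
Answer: 2487075110/349 ≈ 7.1263e+6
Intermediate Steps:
W = -1464
c(T, q) = -1 + T + q (c(T, q) = (T + q) - 1 = -1 + T + q)
m = -589/1047 (m = -1178/2094 = -1178*1/2094 = -589/1047 ≈ -0.56256)
(W + c(-63, 46))*(-4808 + m) = (-1464 + (-1 - 63 + 46))*(-4808 - 589/1047) = (-1464 - 18)*(-5034565/1047) = -1482*(-5034565/1047) = 2487075110/349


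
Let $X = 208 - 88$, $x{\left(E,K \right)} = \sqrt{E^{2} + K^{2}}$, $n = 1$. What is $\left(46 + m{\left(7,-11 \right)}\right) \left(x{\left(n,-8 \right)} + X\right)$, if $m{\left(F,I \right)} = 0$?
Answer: $5520 + 46 \sqrt{65} \approx 5890.9$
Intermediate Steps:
$X = 120$ ($X = 208 - 88 = 120$)
$\left(46 + m{\left(7,-11 \right)}\right) \left(x{\left(n,-8 \right)} + X\right) = \left(46 + 0\right) \left(\sqrt{1^{2} + \left(-8\right)^{2}} + 120\right) = 46 \left(\sqrt{1 + 64} + 120\right) = 46 \left(\sqrt{65} + 120\right) = 46 \left(120 + \sqrt{65}\right) = 5520 + 46 \sqrt{65}$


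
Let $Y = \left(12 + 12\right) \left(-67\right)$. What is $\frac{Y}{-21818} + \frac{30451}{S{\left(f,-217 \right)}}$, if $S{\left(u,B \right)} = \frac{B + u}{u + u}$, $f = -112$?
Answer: $\frac{10630116476}{512723} \approx 20733.0$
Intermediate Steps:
$S{\left(u,B \right)} = \frac{B + u}{2 u}$
$Y = -1608$ ($Y = 24 \left(-67\right) = -1608$)
$\frac{Y}{-21818} + \frac{30451}{S{\left(f,-217 \right)}} = - \frac{1608}{-21818} + \frac{30451}{\frac{1}{2} \frac{1}{-112} \left(-217 - 112\right)} = \left(-1608\right) \left(- \frac{1}{21818}\right) + \frac{30451}{\frac{1}{2} \left(- \frac{1}{112}\right) \left(-329\right)} = \frac{804}{10909} + \frac{30451}{\frac{47}{32}} = \frac{804}{10909} + 30451 \cdot \frac{32}{47} = \frac{804}{10909} + \frac{974432}{47} = \frac{10630116476}{512723}$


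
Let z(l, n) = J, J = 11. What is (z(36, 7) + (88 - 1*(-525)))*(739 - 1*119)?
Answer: 386880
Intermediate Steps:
z(l, n) = 11
(z(36, 7) + (88 - 1*(-525)))*(739 - 1*119) = (11 + (88 - 1*(-525)))*(739 - 1*119) = (11 + (88 + 525))*(739 - 119) = (11 + 613)*620 = 624*620 = 386880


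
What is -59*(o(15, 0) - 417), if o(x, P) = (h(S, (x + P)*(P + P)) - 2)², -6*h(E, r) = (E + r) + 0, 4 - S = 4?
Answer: 24367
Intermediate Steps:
S = 0 (S = 4 - 1*4 = 4 - 4 = 0)
h(E, r) = -E/6 - r/6 (h(E, r) = -((E + r) + 0)/6 = -(E + r)/6 = -E/6 - r/6)
o(x, P) = (-2 - P*(P + x)/3)² (o(x, P) = ((-⅙*0 - (x + P)*(P + P)/6) - 2)² = ((0 - (P + x)*2*P/6) - 2)² = ((0 - P*(P + x)/3) - 2)² = (-P*(P + x)/3 - 2)² = (-2 - P*(P + x)/3)²)
-59*(o(15, 0) - 417) = -59*((6 + 0*(0 + 15))²/9 - 417) = -59*((6 + 0*15)²/9 - 417) = -59*((6 + 0)²/9 - 417) = -59*((⅑)*6² - 417) = -59*((⅑)*36 - 417) = -59*(4 - 417) = -59*(-413) = 24367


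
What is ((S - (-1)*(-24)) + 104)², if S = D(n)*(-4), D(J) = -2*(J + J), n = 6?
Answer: 30976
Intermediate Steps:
D(J) = -4*J
S = 96 (S = -4*6*(-4) = -24*(-4) = 96)
((S - (-1)*(-24)) + 104)² = ((96 - (-1)*(-24)) + 104)² = ((96 - 1*24) + 104)² = ((96 - 24) + 104)² = (72 + 104)² = 176² = 30976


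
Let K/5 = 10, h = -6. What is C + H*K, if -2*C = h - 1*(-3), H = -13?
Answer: -1297/2 ≈ -648.50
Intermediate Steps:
K = 50 (K = 5*10 = 50)
C = 3/2 (C = -(-6 - 1*(-3))/2 = -(-6 + 3)/2 = -½*(-3) = 3/2 ≈ 1.5000)
C + H*K = 3/2 - 13*50 = 3/2 - 650 = -1297/2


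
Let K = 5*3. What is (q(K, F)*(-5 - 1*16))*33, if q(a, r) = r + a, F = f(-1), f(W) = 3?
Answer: -12474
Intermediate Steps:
K = 15
F = 3
q(a, r) = a + r
(q(K, F)*(-5 - 1*16))*33 = ((15 + 3)*(-5 - 1*16))*33 = (18*(-5 - 16))*33 = (18*(-21))*33 = -378*33 = -12474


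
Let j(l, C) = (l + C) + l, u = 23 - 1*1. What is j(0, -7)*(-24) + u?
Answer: 190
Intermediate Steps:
u = 22 (u = 23 - 1 = 22)
j(l, C) = C + 2*l (j(l, C) = (C + l) + l = C + 2*l)
j(0, -7)*(-24) + u = (-7 + 2*0)*(-24) + 22 = (-7 + 0)*(-24) + 22 = -7*(-24) + 22 = 168 + 22 = 190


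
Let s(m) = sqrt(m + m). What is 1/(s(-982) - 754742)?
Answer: -377371/284817744264 - I*sqrt(491)/284817744264 ≈ -1.325e-6 - 7.7799e-11*I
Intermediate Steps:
s(m) = sqrt(2)*sqrt(m) (s(m) = sqrt(2*m) = sqrt(2)*sqrt(m))
1/(s(-982) - 754742) = 1/(sqrt(2)*sqrt(-982) - 754742) = 1/(sqrt(2)*(I*sqrt(982)) - 754742) = 1/(2*I*sqrt(491) - 754742) = 1/(-754742 + 2*I*sqrt(491))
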